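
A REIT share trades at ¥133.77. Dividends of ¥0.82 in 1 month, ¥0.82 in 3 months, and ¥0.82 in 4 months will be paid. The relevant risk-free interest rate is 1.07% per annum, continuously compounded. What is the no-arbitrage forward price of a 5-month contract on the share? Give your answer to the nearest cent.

¥131.90

PV(dividends) I = 0.82·e^(−0.0107·1/12) + 0.82·e^(−0.0107·3/12) + 0.82·e^(−0.0107·4/12)
I = 0.8193 + 0.8178 + 0.8171 = 2.4542
F = (S − I)·e^(rT) = (133.77 − 2.4542) · e^(0.0107·5/12)
= 131.3158 · e^0.004458 = 131.3158 × 1.004468 = ¥131.90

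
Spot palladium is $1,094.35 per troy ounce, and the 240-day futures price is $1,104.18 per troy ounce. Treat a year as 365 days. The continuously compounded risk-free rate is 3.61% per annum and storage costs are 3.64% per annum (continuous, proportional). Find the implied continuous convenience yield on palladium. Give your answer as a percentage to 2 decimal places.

5.89%

F = S·e^((r+u−y)T) ⇒ (r+u−y) = ln(F/S)/T
ln(1104.18/1094.35) = 0.008942; /T ⇒ 0.013599
y = r + u − ln(F/S)/T = 0.0361 + 0.0364 − 0.013599 = 0.058901
y = 5.89%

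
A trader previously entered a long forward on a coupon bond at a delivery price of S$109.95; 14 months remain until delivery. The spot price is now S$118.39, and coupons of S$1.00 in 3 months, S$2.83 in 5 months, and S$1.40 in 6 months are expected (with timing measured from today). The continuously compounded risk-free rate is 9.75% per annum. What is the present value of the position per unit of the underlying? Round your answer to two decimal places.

S$15.24

PV(remaining coupons) I = 1.00·e^(−0.0975·3/12) + 2.83·e^(−0.0975·5/12) + 1.40·e^(−0.0975·6/12) = 5.0266
Current forward F = (S − I)·e^(rT) = (118.39 − 5.0266)·e^(0.0975·14/12) = 113.3634 × 1.120472 = 127.0205
Value (long) = (F − K)·e^(−rT) = (127.0205 − 109.95) × 0.892481 = 15.2351
Value = S$15.24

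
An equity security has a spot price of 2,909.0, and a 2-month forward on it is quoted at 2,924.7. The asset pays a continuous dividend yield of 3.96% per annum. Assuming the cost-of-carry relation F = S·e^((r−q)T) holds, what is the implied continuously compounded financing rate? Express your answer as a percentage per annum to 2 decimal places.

From F = S·e^((r−q)T): (r − q) = ln(F/S)/T
ln(2924.7/2909.0) = ln(1.005397) = 0.005382
(r − q) = 0.005382 / (2/12) = 0.032292
r = ln(F/S)/T + q = 0.032292 + 0.0396 = 0.071892
r = 7.19%

7.19%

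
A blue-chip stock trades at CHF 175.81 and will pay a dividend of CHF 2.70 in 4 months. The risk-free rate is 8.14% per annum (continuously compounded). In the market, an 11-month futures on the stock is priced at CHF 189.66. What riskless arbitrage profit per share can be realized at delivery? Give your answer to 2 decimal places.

PV(dividends) I = 2.70·e^(−0.0814·4/12) = 2.6277
Fair futures F* = (S − I)·e^(rT) = (175.81 − 2.6277)·e^0.074617 = 173.1823 × 1.077471 = 186.5989
Market CHF 189.66 > fair 186.5989: forward overpriced → cash-and-carry (borrow at r, buy the stock and collect the dividends, short the forward).
Profit at T = |F_mkt − F*| = |189.66 − 186.5989| = CHF 3.06 per share

CHF 3.06 per share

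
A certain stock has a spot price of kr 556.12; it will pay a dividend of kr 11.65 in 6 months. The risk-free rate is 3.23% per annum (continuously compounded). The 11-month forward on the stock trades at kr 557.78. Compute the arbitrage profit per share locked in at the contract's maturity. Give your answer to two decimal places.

PV(dividends) I = 11.65·e^(−0.0323·6/12) = 11.4634
Fair forward F* = (S − I)·e^(rT) = (556.12 − 11.4634)·e^0.029608 = 544.6566 × 1.030051 = 561.0241
Market kr 557.78 < fair 561.0241: forward underpriced → reverse cash-and-carry (short the stock, invest proceeds at r, pay the dividends, go long the forward).
Profit at T = |F_mkt − F*| = |557.78 − 561.0241| = kr 3.24 per share

kr 3.24 per share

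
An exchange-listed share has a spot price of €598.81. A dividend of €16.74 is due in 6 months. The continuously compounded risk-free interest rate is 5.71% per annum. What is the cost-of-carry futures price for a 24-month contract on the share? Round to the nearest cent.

€653.01

PV(dividends) I = 16.74·e^(−0.0571·6/12)
I = 16.2688
F = (S − I)·e^(rT) = (598.81 − 16.2688) · e^(0.0571·24/12)
= 582.5412 · e^0.114200 = 582.5412 × 1.120976 = €653.01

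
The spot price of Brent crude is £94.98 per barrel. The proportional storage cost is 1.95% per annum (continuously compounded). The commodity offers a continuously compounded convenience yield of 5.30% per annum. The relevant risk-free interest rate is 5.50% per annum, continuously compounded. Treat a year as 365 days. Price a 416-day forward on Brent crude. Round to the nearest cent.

£97.34 per barrel

Net carry = r + u − y = 0.0550 + 0.0195 − 0.0530 = 0.0215
F = S·e^((r+u−y)T) = 94.98 · e^(0.0215 × 416/365) = 94.98 · e^0.024504
= 94.98 × 1.024807 = £97.34 per barrel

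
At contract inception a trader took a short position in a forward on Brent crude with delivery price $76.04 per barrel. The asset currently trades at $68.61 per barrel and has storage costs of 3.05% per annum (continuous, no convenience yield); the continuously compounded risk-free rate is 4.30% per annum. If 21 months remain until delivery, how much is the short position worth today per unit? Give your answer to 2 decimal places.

-$1.84 per barrel

Current fair forward for the remaining 21 months: F = S·e^((r + u)·T), (r + u) = 0.0430 + 0.0305 = 0.0735
F = 68.61 · e^(0.0735 × 21/12) = 68.61 × 1.137264 = 78.0277
Value of long forward = (F − K)·e^(−rT) = (78.0277 − 76.04) · e^(−0.0430·21/12)
= 1.9877 × 0.927512 = 1.84
Short position value = −(long value) = -$1.84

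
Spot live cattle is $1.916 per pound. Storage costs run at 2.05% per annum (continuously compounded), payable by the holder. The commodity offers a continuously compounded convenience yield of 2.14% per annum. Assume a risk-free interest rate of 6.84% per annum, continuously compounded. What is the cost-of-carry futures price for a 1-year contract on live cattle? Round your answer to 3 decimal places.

$2.050 per pound

Net carry = r + u − y = 0.0684 + 0.0205 − 0.0214 = 0.0675
F = S·e^((r+u−y)T) = 1.916 · e^(0.0675 × 12/12) = 1.916 · e^0.067500
= 1.916 × 1.069830 = $2.050 per pound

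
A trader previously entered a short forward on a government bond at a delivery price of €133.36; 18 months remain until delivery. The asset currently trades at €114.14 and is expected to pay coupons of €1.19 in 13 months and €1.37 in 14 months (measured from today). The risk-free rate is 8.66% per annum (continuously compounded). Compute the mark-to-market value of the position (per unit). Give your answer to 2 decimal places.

PV(remaining coupons) I = 1.19·e^(−0.0866·13/12) + 1.37·e^(−0.0866·14/12) = 2.3218
Current forward F = (S − I)·e^(rT) = (114.14 − 2.3218)·e^(0.0866·18/12) = 111.8182 × 1.138715 = 127.3291
Value (long) = (F − K)·e^(−rT) = (127.3291 − 133.36) × 0.878183 = -5.2962
Short position value = −(long value) = €5.30

€5.30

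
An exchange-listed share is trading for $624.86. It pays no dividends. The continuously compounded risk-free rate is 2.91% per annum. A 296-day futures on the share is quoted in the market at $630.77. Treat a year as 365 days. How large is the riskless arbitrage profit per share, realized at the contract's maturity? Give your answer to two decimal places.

$9.01 per share

Fair futures: F* = S·e^(carry·T), with carry = r = 0.0291
F* = 624.86 · e^(0.0291 × 296/365) = 624.86 · e^0.023599 = 624.86 × 1.023880 = $639.7817
Market $630.77 < fair $639.7817: forward underpriced → reverse cash-and-carry (short spot, go long the forward).
At maturity, profit = |F_mkt − F*| = |630.77 − 639.7817| = $9.01 per share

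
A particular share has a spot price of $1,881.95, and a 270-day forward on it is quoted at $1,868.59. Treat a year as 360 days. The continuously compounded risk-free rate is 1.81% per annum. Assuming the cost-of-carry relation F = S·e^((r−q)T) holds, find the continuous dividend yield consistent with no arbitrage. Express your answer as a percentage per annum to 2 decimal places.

From F = S·e^((r−q)T): (r − q) = ln(F/S)/T
ln(1868.59/1881.95) = ln(0.992901) = -0.007124
(r − q) = -0.007124 / (270/360) = -0.009499
q = r − ln(F/S)/T = 0.0181 + 0.009499 = 0.027599
q = 2.76%

2.76%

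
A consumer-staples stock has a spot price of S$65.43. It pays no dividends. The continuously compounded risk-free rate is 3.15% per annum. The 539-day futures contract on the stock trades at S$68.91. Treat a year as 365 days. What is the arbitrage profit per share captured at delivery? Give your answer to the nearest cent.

Fair futures: F* = S·e^(carry·T), with carry = r = 0.0315
F* = 65.43 · e^(0.0315 × 539/365) = 65.43 · e^0.046516 = 65.43 × 1.047615 = S$68.5454
Market S$68.91 > fair S$68.5454: forward overpriced → cash-and-carry (buy spot, short the forward).
At maturity, profit = |F_mkt − F*| = |68.91 − 68.5454| = S$0.36 per share

S$0.36 per share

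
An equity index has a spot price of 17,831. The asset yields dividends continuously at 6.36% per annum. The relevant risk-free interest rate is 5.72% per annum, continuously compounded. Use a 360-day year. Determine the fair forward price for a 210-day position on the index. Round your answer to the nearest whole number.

17,765

F = S·e^((r − q)T) = 17831 · e^((0.0572 − 0.0636) × 210/360)
= 17831 · e^-0.003733 = 17831 × 0.996274
F = 17,765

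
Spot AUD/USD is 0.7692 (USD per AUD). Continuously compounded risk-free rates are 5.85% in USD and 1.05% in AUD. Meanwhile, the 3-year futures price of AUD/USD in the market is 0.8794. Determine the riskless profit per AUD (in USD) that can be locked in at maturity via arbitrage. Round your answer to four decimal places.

Fair futures: F* = S·e^(carry·T), with carry = (r_USD − r_AUD) = 0.0585 − 0.0105 = 0.0480
F* = 0.7692 · e^(0.0480 × 3) = 0.7692 · e^0.144000 = 0.7692 × 1.154884 = 0.8883
Market 0.8794 < fair 0.8883: forward underpriced → reverse cash-and-carry (short spot, go long the forward).
At maturity, profit = |F_mkt − F*| = |0.8794 − 0.8883| = 0.0089 per AUD (in USD)

0.0089 per AUD (in USD)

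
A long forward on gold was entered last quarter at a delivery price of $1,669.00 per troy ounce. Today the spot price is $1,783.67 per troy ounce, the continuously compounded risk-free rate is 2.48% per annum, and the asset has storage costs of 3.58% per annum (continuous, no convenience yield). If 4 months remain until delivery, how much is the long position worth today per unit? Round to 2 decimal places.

Current fair forward for the remaining 4 months: F = S·e^((r + u)·T), (r + u) = 0.0248 + 0.0358 = 0.0606
F = 1783.67 · e^(0.0606 × 4/12) = 1783.67 × 1.02040540 = 1820.0665
Value of long forward = (F − K)·e^(−rT) = (1820.0665 − 1669.00) · e^(−0.0248·4/12)
= 151.0665 × 0.99176741 = 149.82

$149.82 per troy ounce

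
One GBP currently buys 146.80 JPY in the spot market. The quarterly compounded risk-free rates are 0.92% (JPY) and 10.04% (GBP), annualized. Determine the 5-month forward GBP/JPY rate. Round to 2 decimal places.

141.40

By covered interest parity, F = S · (1+r_JPY/4)^(4T) / (1+r_GBP/4)^(4T)
= 146.80 × 1.003836 / 1.042182 = 146.80 × 0.963206
F = 141.40 JPY per GBP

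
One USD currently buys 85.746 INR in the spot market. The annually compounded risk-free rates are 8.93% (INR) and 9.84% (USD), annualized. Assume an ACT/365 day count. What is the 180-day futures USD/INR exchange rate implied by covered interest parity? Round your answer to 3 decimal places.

85.395

By covered interest parity, F = S · (1+r_INR)^T / (1+r_USD)^T
= 85.746 × 1.043084 / 1.047372 = 85.746 × 0.995906
F = 85.395 INR per USD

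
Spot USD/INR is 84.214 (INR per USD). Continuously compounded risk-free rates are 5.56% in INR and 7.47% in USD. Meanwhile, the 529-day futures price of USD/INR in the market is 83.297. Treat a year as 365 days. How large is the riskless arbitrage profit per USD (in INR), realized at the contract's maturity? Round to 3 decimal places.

1.382 per USD (in INR)

Fair futures: F* = S·e^(carry·T), with carry = (r_INR − r_USD) = 0.0556 − 0.0747 = -0.0191
F* = 84.214 · e^(-0.0191 × 529/365) = 84.214 · e^-0.027682 = 84.214 × 0.972698 = 81.9148
Market 83.297 > fair 81.9148: forward overpriced → cash-and-carry (buy spot, short the forward).
At maturity, profit = |F_mkt − F*| = |83.297 − 81.9148| = 1.382 per USD (in INR)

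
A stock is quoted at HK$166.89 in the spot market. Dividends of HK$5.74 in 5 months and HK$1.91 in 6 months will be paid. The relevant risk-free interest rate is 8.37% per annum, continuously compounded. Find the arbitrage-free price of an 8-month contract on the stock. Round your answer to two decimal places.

HK$168.67

PV(dividends) I = 5.74·e^(−0.0837·5/12) + 1.91·e^(−0.0837·6/12)
I = 5.5433 + 1.8317 = 7.3750
F = (S − I)·e^(rT) = (166.89 − 7.3750) · e^(0.0837·8/12)
= 159.5150 · e^0.055800 = 159.5150 × 1.057386 = HK$168.67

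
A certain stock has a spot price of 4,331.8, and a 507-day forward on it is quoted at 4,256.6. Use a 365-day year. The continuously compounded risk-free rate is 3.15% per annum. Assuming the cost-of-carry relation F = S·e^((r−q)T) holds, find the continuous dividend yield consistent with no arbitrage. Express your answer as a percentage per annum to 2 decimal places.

4.41%

From F = S·e^((r−q)T): (r − q) = ln(F/S)/T
ln(4256.6/4331.8) = ln(0.982640) = -0.017512
(r − q) = -0.017512 / (507/365) = -0.012607
q = r − ln(F/S)/T = 0.0315 + 0.012607 = 0.044107
q = 4.41%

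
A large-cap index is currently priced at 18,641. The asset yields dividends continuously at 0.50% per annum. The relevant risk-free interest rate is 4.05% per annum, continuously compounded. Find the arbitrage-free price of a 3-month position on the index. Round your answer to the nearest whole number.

18,807

F = S·e^((r − q)T) = 18641 · e^((0.0405 − 0.0050) × 3/12)
= 18641 · e^0.008875 = 18641 × 1.008914
F = 18,807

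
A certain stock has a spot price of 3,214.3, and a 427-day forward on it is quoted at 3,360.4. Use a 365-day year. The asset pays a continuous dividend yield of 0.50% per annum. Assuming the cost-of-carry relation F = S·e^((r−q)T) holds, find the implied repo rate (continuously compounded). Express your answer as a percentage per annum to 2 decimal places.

From F = S·e^((r−q)T): (r − q) = ln(F/S)/T
ln(3360.4/3214.3) = ln(1.045453) = 0.044450
(r − q) = 0.044450 / (427/365) = 0.037996
r = ln(F/S)/T + q = 0.037996 + 0.0050 = 0.042996
r = 4.30%

4.30%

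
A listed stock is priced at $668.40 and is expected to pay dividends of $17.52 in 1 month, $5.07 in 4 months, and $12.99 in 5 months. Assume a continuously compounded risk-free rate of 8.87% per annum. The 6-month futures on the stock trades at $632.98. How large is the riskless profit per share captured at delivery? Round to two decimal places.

$29.32 per share

PV(dividends) I = 17.52·e^(−0.0887·1/12) + 5.07·e^(−0.0887·4/12) + 12.99·e^(−0.0887·5/12) = 34.8319
Fair futures F* = (S − I)·e^(rT) = (668.40 − 34.8319)·e^0.044350 = 633.5681 × 1.045348 = 662.2991
Market $632.98 < fair 662.2991: forward underpriced → reverse cash-and-carry (short the stock, invest proceeds at r, pay the dividends, go long the forward).
Profit at T = |F_mkt − F*| = |632.98 − 662.2991| = $29.32 per share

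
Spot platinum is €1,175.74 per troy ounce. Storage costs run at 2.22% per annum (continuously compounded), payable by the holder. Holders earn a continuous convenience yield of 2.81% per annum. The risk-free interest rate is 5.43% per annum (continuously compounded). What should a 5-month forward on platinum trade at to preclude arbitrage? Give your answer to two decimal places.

€1,199.69 per troy ounce

Net carry = r + u − y = 0.0543 + 0.0222 − 0.0281 = 0.0484
F = S·e^((r+u−y)T) = 1175.74 · e^(0.0484 × 5/12) = 1175.74 · e^0.02016667
= 1175.74 × 1.02037139 = €1,199.69 per troy ounce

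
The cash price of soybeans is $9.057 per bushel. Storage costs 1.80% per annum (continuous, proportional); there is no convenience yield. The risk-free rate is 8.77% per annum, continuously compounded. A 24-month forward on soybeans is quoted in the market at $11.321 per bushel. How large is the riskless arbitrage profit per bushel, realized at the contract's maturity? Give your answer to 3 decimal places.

Fair forward: F* = S·e^(carry·T), with carry = (r + u) = 0.0877 + 0.0180 = 0.1057
F* = 9.057 · e^(0.1057 × 24/12) = 9.057 · e^0.211400 = 9.057 × 1.235406 = $11.1891
Market $11.321 > fair $11.1891: forward overpriced → cash-and-carry (buy spot, short the forward).
At maturity, profit = |F_mkt − F*| = |11.321 − 11.1891| = $0.132 per bushel

$0.132 per bushel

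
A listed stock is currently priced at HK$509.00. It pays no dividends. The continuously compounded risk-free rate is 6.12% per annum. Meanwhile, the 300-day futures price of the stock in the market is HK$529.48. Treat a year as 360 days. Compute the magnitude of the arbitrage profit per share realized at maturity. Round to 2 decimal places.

Fair futures: F* = S·e^(carry·T), with carry = r = 0.0612
F* = 509.00 · e^(0.0612 × 300/360) = 509.00 · e^0.051000 = 509.00 × 1.052323 = HK$535.6324
Market HK$529.48 < fair HK$535.6324: forward underpriced → reverse cash-and-carry (short spot, go long the forward).
At maturity, profit = |F_mkt − F*| = |529.48 − 535.6324| = HK$6.15 per share

HK$6.15 per share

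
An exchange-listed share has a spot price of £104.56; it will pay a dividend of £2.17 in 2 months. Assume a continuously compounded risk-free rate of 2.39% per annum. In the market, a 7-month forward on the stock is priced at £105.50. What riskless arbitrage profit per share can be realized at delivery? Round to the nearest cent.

£1.66 per share

PV(dividends) I = 2.17·e^(−0.0239·2/12) = 2.1614
Fair forward F* = (S − I)·e^(rT) = (104.56 − 2.1614)·e^0.013942 = 102.3986 × 1.014040 = 103.8363
Market £105.50 > fair 103.8363: forward overpriced → cash-and-carry (borrow at r, buy the stock and collect the dividends, short the forward).
Profit at T = |F_mkt − F*| = |105.50 − 103.8363| = £1.66 per share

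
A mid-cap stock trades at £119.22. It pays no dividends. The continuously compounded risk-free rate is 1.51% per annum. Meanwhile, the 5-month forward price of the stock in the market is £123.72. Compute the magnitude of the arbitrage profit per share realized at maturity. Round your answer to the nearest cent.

Fair forward: F* = S·e^(carry·T), with carry = r = 0.0151
F* = 119.22 · e^(0.0151 × 5/12) = 119.22 · e^0.006292 = 119.22 × 1.006312 = £119.9725
Market £123.72 > fair £119.9725: forward overpriced → cash-and-carry (buy spot, short the forward).
At maturity, profit = |F_mkt − F*| = |123.72 − 119.9725| = £3.75 per share

£3.75 per share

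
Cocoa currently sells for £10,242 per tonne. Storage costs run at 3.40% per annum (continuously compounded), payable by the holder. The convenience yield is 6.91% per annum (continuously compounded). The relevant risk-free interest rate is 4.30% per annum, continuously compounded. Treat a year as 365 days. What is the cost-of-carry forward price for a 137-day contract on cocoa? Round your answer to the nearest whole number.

£10,272 per tonne

Net carry = r + u − y = 0.0430 + 0.0340 − 0.0691 = 0.0079
F = S·e^((r+u−y)T) = 10242 · e^(0.0079 × 137/365) = 10242 · e^0.002965
= 10242 × 1.002969 = £10,272 per tonne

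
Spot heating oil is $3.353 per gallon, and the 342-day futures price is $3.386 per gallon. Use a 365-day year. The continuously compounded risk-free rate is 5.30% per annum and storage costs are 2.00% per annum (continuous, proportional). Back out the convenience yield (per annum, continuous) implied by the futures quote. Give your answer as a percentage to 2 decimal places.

F = S·e^((r+u−y)T) ⇒ (r+u−y) = ln(F/S)/T
ln(3.386/3.353) = 0.009794; /T ⇒ 0.010453
y = r + u − ln(F/S)/T = 0.0530 + 0.0200 − 0.010453 = 0.062547
y = 6.25%

6.25%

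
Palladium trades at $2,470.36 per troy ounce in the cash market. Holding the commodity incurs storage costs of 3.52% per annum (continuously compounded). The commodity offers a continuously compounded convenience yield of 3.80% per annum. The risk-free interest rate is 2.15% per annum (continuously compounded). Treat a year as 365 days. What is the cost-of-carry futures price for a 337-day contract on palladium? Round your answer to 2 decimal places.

Net carry = r + u − y = 0.0215 + 0.0352 − 0.0380 = 0.0187
F = S·e^((r+u−y)T) = 2470.36 · e^(0.0187 × 337/365) = 2470.36 · e^0.01726548
= 2470.36 × 1.01741539 = $2,513.38 per troy ounce

$2,513.38 per troy ounce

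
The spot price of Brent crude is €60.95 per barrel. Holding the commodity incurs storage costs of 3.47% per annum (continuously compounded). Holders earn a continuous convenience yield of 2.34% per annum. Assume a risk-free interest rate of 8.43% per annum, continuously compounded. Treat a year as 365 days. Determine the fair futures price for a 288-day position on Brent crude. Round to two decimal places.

Net carry = r + u − y = 0.0843 + 0.0347 − 0.0234 = 0.0956
F = S·e^((r+u−y)T) = 60.95 · e^(0.0956 × 288/365) = 60.95 · e^0.075432
= 60.95 × 1.078350 = €65.73 per barrel

€65.73 per barrel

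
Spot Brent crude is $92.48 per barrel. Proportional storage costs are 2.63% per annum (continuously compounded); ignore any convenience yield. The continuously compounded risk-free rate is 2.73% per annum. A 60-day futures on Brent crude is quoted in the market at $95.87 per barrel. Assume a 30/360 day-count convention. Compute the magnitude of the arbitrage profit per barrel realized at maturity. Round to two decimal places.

Fair futures: F* = S·e^(carry·T), with carry = (r + u) = 0.0273 + 0.0263 = 0.0536
F* = 92.48 · e^(0.0536 × 60/360) = 92.48 · e^0.008933 = 92.48 × 1.008973 = $93.3098
Market $95.87 > fair $93.3098: forward overpriced → cash-and-carry (buy spot, short the forward).
At maturity, profit = |F_mkt − F*| = |95.87 − 93.3098| = $2.56 per barrel

$2.56 per barrel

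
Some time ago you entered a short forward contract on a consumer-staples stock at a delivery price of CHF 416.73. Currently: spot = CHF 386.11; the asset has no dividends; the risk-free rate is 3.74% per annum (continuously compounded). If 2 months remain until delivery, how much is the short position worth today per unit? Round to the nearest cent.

CHF 28.03

Current fair forward for the remaining 2 months: F = S·e^(r·T), r = 0.0374
F = 386.11 · e^(0.0374 × 2/12) = 386.11 × 1.006253 = 388.5243
Value of long forward = (F − K)·e^(−rT) = (388.5243 − 416.73) · e^(−0.0374·2/12)
= -28.2057 × 0.993786 = -28.03
Short position value = −(long value) = CHF 28.03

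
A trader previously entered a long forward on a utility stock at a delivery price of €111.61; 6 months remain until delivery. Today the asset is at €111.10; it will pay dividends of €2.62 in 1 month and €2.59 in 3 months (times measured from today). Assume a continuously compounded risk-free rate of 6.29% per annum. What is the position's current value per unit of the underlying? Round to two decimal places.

-€2.21

PV(remaining dividends) I = 2.62·e^(−0.0629·1/12) + 2.59·e^(−0.0629·3/12) = 5.1559
Current forward F = (S − I)·e^(rT) = (111.10 − 5.1559)·e^(0.0629·6/12) = 105.9441 × 1.031950 = 109.3290
Value (long) = (F − K)·e^(−rT) = (109.3290 − 111.61) × 0.969039 = -2.2104
Value = -€2.21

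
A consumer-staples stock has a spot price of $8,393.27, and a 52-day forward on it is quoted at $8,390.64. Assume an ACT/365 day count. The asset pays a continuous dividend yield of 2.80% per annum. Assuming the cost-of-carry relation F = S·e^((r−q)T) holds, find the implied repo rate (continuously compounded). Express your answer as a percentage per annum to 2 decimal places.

From F = S·e^((r−q)T): (r − q) = ln(F/S)/T
ln(8390.64/8393.27) = ln(0.999687) = -0.000313
(r − q) = -0.000313 / (52/365) = -0.002197
r = ln(F/S)/T + q = -0.002197 + 0.0280 = 0.025803
r = 2.58%

2.58%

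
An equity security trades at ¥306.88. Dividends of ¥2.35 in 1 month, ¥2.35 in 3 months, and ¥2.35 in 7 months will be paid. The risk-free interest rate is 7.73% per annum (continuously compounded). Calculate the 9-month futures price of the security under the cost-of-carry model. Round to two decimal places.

¥317.90

PV(dividends) I = 2.35·e^(−0.0773·1/12) + 2.35·e^(−0.0773·3/12) + 2.35·e^(−0.0773·7/12)
I = 2.3349 + 2.3050 + 2.2464 = 6.8863
F = (S − I)·e^(rT) = (306.88 − 6.8863) · e^(0.0773·9/12)
= 299.9937 · e^0.057975 = 299.9937 × 1.059689 = ¥317.90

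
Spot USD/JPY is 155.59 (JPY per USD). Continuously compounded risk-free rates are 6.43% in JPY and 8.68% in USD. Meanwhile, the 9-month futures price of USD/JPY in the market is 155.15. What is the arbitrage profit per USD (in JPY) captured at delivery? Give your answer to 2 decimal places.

Fair futures: F* = S·e^(carry·T), with carry = (r_JPY − r_USD) = 0.0643 − 0.0868 = -0.0225
F* = 155.59 · e^(-0.0225 × 9/12) = 155.59 · e^-0.016875 = 155.59 × 0.983267 = 152.9865
Market 155.15 > fair 152.9865: forward overpriced → cash-and-carry (buy spot, short the forward).
At maturity, profit = |F_mkt − F*| = |155.15 − 152.9865| = 2.16 per USD (in JPY)

2.16 per USD (in JPY)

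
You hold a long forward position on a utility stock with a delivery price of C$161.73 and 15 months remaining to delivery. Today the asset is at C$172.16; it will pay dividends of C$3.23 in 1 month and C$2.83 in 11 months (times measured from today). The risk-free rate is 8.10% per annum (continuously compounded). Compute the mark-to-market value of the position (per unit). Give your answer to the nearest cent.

C$20.17

PV(remaining dividends) I = 3.23·e^(−0.0810·1/12) + 2.83·e^(−0.0810·11/12) = 5.8358
Current forward F = (S − I)·e^(rT) = (172.16 − 5.8358)·e^(0.0810·15/12) = 166.3242 × 1.106553 = 184.0465
Value (long) = (F − K)·e^(−rT) = (184.0465 − 161.73) × 0.903707 = 20.1676
Value = C$20.17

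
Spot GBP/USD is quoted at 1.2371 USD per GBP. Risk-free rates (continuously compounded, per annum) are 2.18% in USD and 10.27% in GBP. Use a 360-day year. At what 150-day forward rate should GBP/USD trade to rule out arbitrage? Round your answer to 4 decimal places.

F = S·e^((r_USD − r_GBP)T) = 1.2371 · e^((0.0218 − 0.1027) × 150/360)
= 1.2371 · e^-0.033708 = 1.2371 × 0.966854
F = 1.1961 USD per GBP

1.1961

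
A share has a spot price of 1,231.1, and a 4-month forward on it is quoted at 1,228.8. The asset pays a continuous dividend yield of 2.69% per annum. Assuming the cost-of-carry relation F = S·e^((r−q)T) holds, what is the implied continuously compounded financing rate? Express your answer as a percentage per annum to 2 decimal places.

From F = S·e^((r−q)T): (r − q) = ln(F/S)/T
ln(1228.8/1231.1) = ln(0.998132) = -0.001870
(r − q) = -0.001870 / (4/12) = -0.005610
r = ln(F/S)/T + q = -0.005610 + 0.0269 = 0.021290
r = 2.13%

2.13%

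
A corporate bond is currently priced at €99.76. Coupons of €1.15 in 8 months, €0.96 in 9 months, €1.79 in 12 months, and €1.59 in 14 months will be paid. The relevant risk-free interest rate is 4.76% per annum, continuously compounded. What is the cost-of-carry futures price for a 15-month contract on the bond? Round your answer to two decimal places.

PV(coupons) I = 1.15·e^(−0.0476·8/12) + 0.96·e^(−0.0476·9/12) + 1.79·e^(−0.0476·12/12) + 1.59·e^(−0.0476·14/12)
I = 1.1141 + 0.9263 + 1.7068 + 1.5041 = 5.2513
F = (S − I)·e^(rT) = (99.76 − 5.2513) · e^(0.0476·15/12)
= 94.5087 · e^0.059500 = 94.5087 × 1.061306 = €100.30

€100.30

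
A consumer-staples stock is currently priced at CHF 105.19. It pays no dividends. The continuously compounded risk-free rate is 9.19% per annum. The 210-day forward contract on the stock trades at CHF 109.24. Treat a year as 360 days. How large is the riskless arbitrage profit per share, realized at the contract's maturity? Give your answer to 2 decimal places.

Fair forward: F* = S·e^(carry·T), with carry = r = 0.0919
F* = 105.19 · e^(0.0919 × 210/360) = 105.19 · e^0.053608 = 105.19 × 1.055071 = CHF 110.9829
Market CHF 109.24 < fair CHF 110.9829: forward underpriced → reverse cash-and-carry (short spot, go long the forward).
At maturity, profit = |F_mkt − F*| = |109.24 − 110.9829| = CHF 1.74 per share

CHF 1.74 per share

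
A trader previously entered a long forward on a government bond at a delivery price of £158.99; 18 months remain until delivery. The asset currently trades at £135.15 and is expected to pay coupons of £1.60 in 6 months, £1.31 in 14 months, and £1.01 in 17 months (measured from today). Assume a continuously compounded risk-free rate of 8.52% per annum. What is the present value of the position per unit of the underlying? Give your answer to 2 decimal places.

-£8.38

PV(remaining coupons) I = 1.60·e^(−0.0852·6/12) + 1.31·e^(−0.0852·14/12) + 1.01·e^(−0.0852·17/12) = 3.6145
Current forward F = (S − I)·e^(rT) = (135.15 − 3.6145)·e^(0.0852·18/12) = 131.5355 × 1.136326 = 149.4672
Value (long) = (F − K)·e^(−rT) = (149.4672 − 158.99) × 0.880029 = -8.3803
Value = -£8.38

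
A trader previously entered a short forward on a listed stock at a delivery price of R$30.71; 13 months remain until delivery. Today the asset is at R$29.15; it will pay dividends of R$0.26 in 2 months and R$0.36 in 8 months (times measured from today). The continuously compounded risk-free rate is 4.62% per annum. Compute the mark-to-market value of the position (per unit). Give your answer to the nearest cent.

R$0.67

PV(remaining dividends) I = 0.26·e^(−0.0462·2/12) + 0.36·e^(−0.0462·8/12) = 0.6071
Current forward F = (S − I)·e^(rT) = (29.15 − 0.6071)·e^(0.0462·13/12) = 28.5429 × 1.051324 = 30.0078
Value (long) = (F − K)·e^(−rT) = (30.0078 − 30.71) × 0.951182 = -0.6679
Short position value = −(long value) = R$0.67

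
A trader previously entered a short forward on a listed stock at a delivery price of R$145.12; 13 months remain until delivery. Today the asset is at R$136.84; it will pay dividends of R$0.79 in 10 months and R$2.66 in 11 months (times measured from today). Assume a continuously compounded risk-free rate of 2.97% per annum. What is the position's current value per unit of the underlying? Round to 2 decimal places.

R$7.04

PV(remaining dividends) I = 0.79·e^(−0.0297·10/12) + 2.66·e^(−0.0297·11/12) = 3.3592
Current forward F = (S − I)·e^(rT) = (136.84 − 3.3592)·e^(0.0297·13/12) = 133.4808 × 1.032698 = 137.8454
Value (long) = (F − K)·e^(−rT) = (137.8454 − 145.12) × 0.968337 = -7.0443
Short position value = −(long value) = R$7.04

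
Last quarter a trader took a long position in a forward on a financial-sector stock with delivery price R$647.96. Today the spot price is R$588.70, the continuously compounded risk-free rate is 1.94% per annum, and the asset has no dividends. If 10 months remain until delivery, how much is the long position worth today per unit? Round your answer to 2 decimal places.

Current fair forward for the remaining 10 months: F = S·e^(r·T), r = 0.0194
F = 588.70 · e^(0.0194 × 10/12) = 588.70 × 1.016298 = 598.2946
Value of long forward = (F − K)·e^(−rT) = (598.2946 − 647.96) · e^(−0.0194·10/12)
= -49.6654 × 0.983963 = -48.87

-R$48.87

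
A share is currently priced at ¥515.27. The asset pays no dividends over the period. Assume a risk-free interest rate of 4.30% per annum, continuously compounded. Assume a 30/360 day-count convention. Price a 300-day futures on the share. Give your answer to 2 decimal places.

F = S·e^(rT) = 515.27 · e^(0.0430 × 300/360)
= 515.27 · e^0.035833 = 515.27 × 1.036483
F = ¥534.07

¥534.07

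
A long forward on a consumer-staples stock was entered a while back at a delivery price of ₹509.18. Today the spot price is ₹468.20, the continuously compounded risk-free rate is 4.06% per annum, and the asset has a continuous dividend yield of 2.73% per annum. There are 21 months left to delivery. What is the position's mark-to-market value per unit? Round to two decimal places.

Current fair forward for the remaining 21 months: F = S·e^((r − q)·T), (r − q) = 0.0406 − 0.0273 = 0.0133
F = 468.20 · e^(0.0133 × 21/12) = 468.20 × 1.023548 = 479.2252
Value of long forward = (F − K)·e^(−rT) = (479.2252 − 509.18) · e^(−0.0406·21/12)
= -29.9548 × 0.931415 = -27.90

-₹27.90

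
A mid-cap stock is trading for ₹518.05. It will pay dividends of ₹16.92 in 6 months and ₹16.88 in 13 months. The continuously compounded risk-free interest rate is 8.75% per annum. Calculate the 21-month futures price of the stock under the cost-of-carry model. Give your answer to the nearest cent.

PV(dividends) I = 16.92·e^(−0.0875·6/12) + 16.88·e^(−0.0875·13/12)
I = 16.1957 + 15.3534 = 31.5491
F = (S − I)·e^(rT) = (518.05 − 31.5491) · e^(0.0875·21/12)
= 486.5009 · e^0.153125 = 486.5009 × 1.165471 = ₹567.00

₹567.00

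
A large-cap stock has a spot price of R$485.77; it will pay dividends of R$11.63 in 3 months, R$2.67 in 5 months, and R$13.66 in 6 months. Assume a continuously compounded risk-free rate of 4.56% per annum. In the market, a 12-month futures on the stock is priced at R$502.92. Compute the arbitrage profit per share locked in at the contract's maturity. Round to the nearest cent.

PV(dividends) I = 11.63·e^(−0.0456·3/12) + 2.67·e^(−0.0456·5/12) + 13.66·e^(−0.0456·6/12) = 27.4700
Fair futures F* = (S − I)·e^(rT) = (485.77 − 27.4700)·e^0.045600 = 458.3000 × 1.046656 = 479.6824
Market R$502.92 > fair 479.6824: forward overpriced → cash-and-carry (borrow at r, buy the stock and collect the dividends, short the forward).
Profit at T = |F_mkt − F*| = |502.92 − 479.6824| = R$23.24 per share

R$23.24 per share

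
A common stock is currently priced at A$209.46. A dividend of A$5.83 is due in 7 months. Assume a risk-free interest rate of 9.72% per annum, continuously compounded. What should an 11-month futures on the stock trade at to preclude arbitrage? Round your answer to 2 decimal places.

PV(dividends) I = 5.83·e^(−0.0972·7/12)
I = 5.5086
F = (S − I)·e^(rT) = (209.46 − 5.5086) · e^(0.0972·11/12)
= 203.9514 · e^0.089100 = 203.9514 × 1.093190 = A$222.96

A$222.96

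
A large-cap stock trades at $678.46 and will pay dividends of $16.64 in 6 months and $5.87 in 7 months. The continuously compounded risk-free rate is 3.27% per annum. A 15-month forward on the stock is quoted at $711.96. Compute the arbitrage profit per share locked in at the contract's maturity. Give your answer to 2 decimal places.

PV(dividends) I = 16.64·e^(−0.0327·6/12) + 5.87·e^(−0.0327·7/12) = 22.1292
Fair forward F* = (S − I)·e^(rT) = (678.46 − 22.1292)·e^0.040875 = 656.3308 × 1.041722 = 683.7142
Market $711.96 > fair 683.7142: forward overpriced → cash-and-carry (borrow at r, buy the stock and collect the dividends, short the forward).
Profit at T = |F_mkt − F*| = |711.96 − 683.7142| = $28.25 per share

$28.25 per share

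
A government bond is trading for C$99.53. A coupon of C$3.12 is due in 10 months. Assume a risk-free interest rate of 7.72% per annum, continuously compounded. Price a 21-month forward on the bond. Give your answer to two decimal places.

PV(coupons) I = 3.12·e^(−0.0772·10/12)
I = 2.9256
F = (S − I)·e^(rT) = (99.53 − 2.9256) · e^(0.0772·21/12)
= 96.6044 · e^0.135100 = 96.6044 × 1.144651 = C$110.58

C$110.58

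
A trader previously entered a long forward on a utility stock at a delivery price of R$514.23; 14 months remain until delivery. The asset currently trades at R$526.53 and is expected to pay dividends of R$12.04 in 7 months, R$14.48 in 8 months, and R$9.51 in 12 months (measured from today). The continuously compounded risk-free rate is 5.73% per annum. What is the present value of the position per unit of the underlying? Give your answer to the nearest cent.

PV(remaining dividends) I = 12.04·e^(−0.0573·7/12) + 14.48·e^(−0.0573·8/12) + 9.51·e^(−0.0573·12/12) = 34.5619
Current forward F = (S − I)·e^(rT) = (526.53 − 34.5619)·e^(0.0573·14/12) = 491.9681 × 1.069135 = 525.9803
Value (long) = (F − K)·e^(−rT) = (525.9803 − 514.23) × 0.935335 = 10.9905
Value = R$10.99

R$10.99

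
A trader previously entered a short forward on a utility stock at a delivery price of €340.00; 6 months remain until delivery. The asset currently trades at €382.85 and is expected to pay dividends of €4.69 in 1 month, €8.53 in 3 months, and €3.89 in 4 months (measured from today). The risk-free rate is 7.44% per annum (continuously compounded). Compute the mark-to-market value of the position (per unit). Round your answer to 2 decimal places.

-€38.44

PV(remaining dividends) I = 4.69·e^(−0.0744·1/12) + 8.53·e^(−0.0744·3/12) + 3.89·e^(−0.0744·4/12) = 16.8285
Current forward F = (S − I)·e^(rT) = (382.85 − 16.8285)·e^(0.0744·6/12) = 366.0215 × 1.037901 = 379.8941
Value (long) = (F − K)·e^(−rT) = (379.8941 − 340.00) × 0.963483 = 38.4373
Short position value = −(long value) = -€38.44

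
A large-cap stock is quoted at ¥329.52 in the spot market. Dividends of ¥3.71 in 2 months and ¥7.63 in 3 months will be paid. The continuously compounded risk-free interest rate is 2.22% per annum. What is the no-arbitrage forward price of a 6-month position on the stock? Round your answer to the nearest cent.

PV(dividends) I = 3.71·e^(−0.0222·2/12) + 7.63·e^(−0.0222·3/12)
I = 3.6963 + 7.5878 = 11.2841
F = (S − I)·e^(rT) = (329.52 − 11.2841) · e^(0.0222·6/12)
= 318.2359 · e^0.011100 = 318.2359 × 1.011162 = ¥321.79

¥321.79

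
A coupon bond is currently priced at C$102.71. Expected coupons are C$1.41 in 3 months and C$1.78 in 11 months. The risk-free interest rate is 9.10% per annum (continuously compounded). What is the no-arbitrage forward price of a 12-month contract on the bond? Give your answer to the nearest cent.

PV(coupons) I = 1.41·e^(−0.0910·3/12) + 1.78·e^(−0.0910·11/12)
I = 1.3783 + 1.6375 = 3.0158
F = (S − I)·e^(rT) = (102.71 − 3.0158) · e^(0.0910·12/12)
= 99.6942 · e^0.091000 = 99.6942 × 1.095269 = C$109.19

C$109.19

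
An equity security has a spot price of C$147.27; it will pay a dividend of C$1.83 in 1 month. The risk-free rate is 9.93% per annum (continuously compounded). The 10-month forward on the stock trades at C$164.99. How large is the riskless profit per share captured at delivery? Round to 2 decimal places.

C$6.99 per share

PV(dividends) I = 1.83·e^(−0.0993·1/12) = 1.8149
Fair forward F* = (S − I)·e^(rT) = (147.27 − 1.8149)·e^0.082750 = 145.4551 × 1.086270 = 158.0035
Market C$164.99 > fair 158.0035: forward overpriced → cash-and-carry (borrow at r, buy the stock and collect the dividends, short the forward).
Profit at T = |F_mkt − F*| = |164.99 − 158.0035| = C$6.99 per share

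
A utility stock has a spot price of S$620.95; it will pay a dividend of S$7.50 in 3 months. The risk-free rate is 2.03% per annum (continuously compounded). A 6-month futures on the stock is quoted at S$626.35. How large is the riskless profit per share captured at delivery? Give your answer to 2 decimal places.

S$6.60 per share

PV(dividends) I = 7.50·e^(−0.0203·3/12) = 7.4620
Fair futures F* = (S − I)·e^(rT) = (620.95 − 7.4620)·e^0.010150 = 613.4880 × 1.010202 = 619.7468
Market S$626.35 > fair 619.7468: forward overpriced → cash-and-carry (borrow at r, buy the stock and collect the dividends, short the forward).
Profit at T = |F_mkt − F*| = |626.35 − 619.7468| = S$6.60 per share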